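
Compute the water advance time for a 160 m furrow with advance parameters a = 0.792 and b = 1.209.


t = (L/a)^(1/b)
t = (160/0.792)^(1/1.209)
t = 202.020202^(1/1.209)

80.6976 min


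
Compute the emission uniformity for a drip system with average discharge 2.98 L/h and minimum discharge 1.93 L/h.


EU = (q_min/q_avg)*100 = (1.93/2.98)*100 = 64.7651%

64.7651 %


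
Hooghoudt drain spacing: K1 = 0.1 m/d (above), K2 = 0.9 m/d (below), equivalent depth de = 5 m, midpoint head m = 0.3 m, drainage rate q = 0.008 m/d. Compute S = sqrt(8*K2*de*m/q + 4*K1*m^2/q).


S^2 = 8*K2*de*m/q + 4*K1*m^2/q
S^2 = 8*0.9*5*0.3/0.008 + 4*0.1*0.3^2/0.008
S = sqrt(1354.5000)

36.8035 m


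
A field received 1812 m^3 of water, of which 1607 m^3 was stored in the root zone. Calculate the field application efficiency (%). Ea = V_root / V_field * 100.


Ea = V_root / V_field * 100 = 1607 / 1812 * 100 = 88.6865%

88.6865 %


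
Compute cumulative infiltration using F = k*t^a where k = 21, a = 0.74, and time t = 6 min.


F = k * t^a = 21 * 6^0.74
F = 21 * 3.765580

79.0772 mm


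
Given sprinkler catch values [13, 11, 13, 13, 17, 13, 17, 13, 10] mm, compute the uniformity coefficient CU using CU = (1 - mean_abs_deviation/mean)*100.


mean = 13.333333 mm
MAD = 1.629630 mm
CU = (1 - 1.629630/13.333333)*100

87.7778 %


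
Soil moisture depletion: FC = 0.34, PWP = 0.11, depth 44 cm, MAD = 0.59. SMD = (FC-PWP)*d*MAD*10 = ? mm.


SMD = (FC - PWP) * d * MAD * 10
SMD = (0.34 - 0.11) * 44 * 0.59 * 10
SMD = 0.2300 * 44 * 0.59 * 10

59.7080 mm


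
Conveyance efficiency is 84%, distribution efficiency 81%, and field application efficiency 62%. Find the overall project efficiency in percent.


Ec = 0.84, Eb = 0.81, Ea = 0.62
E = 0.84 * 0.81 * 0.62 * 100 = 42.1848%

42.1848 %


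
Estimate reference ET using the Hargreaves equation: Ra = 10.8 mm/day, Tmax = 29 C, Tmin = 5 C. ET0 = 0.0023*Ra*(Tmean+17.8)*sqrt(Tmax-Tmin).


Tmean = (Tmax + Tmin)/2 = (29 + 5)/2 = 17.0
ET0 = 0.0023 * 10.8 * (17.0 + 17.8) * sqrt(29 - 5)
ET0 = 0.0023 * 10.8 * 34.8 * 4.898979

4.2348 mm/day


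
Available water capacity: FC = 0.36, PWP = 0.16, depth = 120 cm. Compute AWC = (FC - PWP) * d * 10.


AWC = (FC - PWP) * d * 10
AWC = (0.36 - 0.16) * 120 * 10
AWC = 0.2000 * 120 * 10

240.0000 mm


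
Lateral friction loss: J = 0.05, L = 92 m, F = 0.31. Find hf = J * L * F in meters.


hf = J * L * F = 0.05 * 92 * 0.31 = 1.4260 m

1.4260 m


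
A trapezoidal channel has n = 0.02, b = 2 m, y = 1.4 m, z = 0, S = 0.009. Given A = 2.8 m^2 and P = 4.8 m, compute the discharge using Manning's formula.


R = A/P = 2.8/4.8 = 0.583333
Q = (1/0.02) * 2.8 * 0.583333^(2/3) * 0.009^0.5

9.2724 m^3/s


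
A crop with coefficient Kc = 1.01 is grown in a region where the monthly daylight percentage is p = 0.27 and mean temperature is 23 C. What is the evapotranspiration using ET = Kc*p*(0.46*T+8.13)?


ET = Kc * p * (0.46*T + 8.13)
ET = 1.01 * 0.27 * (0.46*23 + 8.13)
ET = 1.01 * 0.27 * 18.7100

5.1022 mm/day


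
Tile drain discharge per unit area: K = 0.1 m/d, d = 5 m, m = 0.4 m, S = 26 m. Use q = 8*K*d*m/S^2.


q = 8*K*d*m/S^2
q = 8*0.1*5*0.4/26^2
q = 1.6000 / 676

0.0024 m/d


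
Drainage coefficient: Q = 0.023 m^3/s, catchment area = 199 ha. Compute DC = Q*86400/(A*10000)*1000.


DC = Q * 86400 / (A * 10000) * 1000
DC = 0.023 * 86400 / (199 * 10000) * 1000
DC = 1987200.0000 / 1990000

0.9986 mm/day


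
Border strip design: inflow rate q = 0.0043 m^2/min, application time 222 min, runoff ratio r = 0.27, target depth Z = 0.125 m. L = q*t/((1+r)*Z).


L = q*t/((1+r)*Z)
L = 0.0043*222/((1+0.27)*0.125)
L = 0.9546/0.15875

6.0132 m


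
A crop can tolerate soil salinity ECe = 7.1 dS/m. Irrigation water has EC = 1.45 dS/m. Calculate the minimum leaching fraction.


LR = ECiw / (5*ECe - ECiw)
LR = 1.45 / (5*7.1 - 1.45)
LR = 1.45 / 34.0500

0.0426


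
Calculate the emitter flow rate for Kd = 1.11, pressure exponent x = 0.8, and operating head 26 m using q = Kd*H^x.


q = Kd * H^x = 1.11 * 26^0.8 = 1.11 * 13.551229

15.0419 L/h


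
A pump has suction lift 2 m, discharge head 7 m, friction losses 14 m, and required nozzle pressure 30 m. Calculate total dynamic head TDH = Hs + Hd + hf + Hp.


TDH = Hs + Hd + hf + Hp = 2 + 7 + 14 + 30 = 53

53 m


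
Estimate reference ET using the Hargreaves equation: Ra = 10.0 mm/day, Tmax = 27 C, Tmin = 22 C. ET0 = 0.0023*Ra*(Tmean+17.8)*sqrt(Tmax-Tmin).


Tmean = (Tmax + Tmin)/2 = (27 + 22)/2 = 24.5
ET0 = 0.0023 * 10.0 * (24.5 + 17.8) * sqrt(27 - 22)
ET0 = 0.0023 * 10.0 * 42.3 * 2.236068

2.1755 mm/day


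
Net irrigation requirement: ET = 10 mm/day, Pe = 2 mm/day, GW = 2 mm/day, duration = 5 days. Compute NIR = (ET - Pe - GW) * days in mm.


Daily deficit = ET - Pe - GW = 10 - 2 - 2 = 6 mm/day
NIR = 6 * 5 = 30 mm

30.0000 mm


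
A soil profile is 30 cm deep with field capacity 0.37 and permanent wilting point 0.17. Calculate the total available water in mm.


AWC = (FC - PWP) * d * 10
AWC = (0.37 - 0.17) * 30 * 10
AWC = 0.2000 * 30 * 10

60.0000 mm


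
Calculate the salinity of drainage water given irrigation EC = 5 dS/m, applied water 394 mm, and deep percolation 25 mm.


EC_dw = EC_iw * D_iw / D_dw
EC_dw = 5 * 394 / 25
EC_dw = 1970 / 25

78.8000 dS/m


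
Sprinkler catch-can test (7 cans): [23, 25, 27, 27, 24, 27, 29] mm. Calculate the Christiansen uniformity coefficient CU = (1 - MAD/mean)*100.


mean = 26.000000 mm
MAD = 1.714286 mm
CU = (1 - 1.714286/26.000000)*100

93.4066 %


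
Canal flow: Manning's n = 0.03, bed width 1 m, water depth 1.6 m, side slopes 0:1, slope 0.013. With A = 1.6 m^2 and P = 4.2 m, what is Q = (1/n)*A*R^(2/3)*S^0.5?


R = A/P = 1.6/4.2 = 0.380952
Q = (1/0.03) * 1.6 * 0.380952^(2/3) * 0.013^0.5

3.1956 m^3/s


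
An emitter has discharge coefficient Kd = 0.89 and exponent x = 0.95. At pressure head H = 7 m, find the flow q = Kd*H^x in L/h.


q = Kd * H^x = 0.89 * 7^0.95 = 0.89 * 6.351015

5.6524 L/h


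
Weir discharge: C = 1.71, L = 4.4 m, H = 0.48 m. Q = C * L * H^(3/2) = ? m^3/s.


Q = C * L * H^(3/2) = 1.71 * 4.4 * 0.48^1.5 = 1.71 * 4.4 * 0.332554

2.5021 m^3/s


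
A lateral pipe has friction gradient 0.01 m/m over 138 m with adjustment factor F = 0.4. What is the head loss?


hf = J * L * F = 0.01 * 138 * 0.4 = 0.5520 m

0.5520 m


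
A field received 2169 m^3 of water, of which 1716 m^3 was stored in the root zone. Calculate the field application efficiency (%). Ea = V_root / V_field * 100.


Ea = V_root / V_field * 100 = 1716 / 2169 * 100 = 79.1148%

79.1148 %


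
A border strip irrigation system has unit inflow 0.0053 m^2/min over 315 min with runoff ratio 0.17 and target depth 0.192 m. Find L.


L = q*t/((1+r)*Z)
L = 0.0053*315/((1+0.17)*0.192)
L = 1.6695/0.22464

7.4319 m


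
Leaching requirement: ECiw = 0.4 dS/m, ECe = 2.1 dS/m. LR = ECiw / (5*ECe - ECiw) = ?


LR = ECiw / (5*ECe - ECiw)
LR = 0.4 / (5*2.1 - 0.4)
LR = 0.4 / 10.1000

0.0396


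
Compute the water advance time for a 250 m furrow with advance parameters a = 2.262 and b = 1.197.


t = (L/a)^(1/b)
t = (250/2.262)^(1/1.197)
t = 110.521662^(1/1.197)

50.9496 min


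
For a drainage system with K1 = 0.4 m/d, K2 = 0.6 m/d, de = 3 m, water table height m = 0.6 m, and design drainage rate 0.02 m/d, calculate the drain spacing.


S^2 = 8*K2*de*m/q + 4*K1*m^2/q
S^2 = 8*0.6*3*0.6/0.02 + 4*0.4*0.6^2/0.02
S = sqrt(460.8000)

21.4663 m


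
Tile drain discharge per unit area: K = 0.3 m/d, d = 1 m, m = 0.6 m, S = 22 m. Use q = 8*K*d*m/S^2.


q = 8*K*d*m/S^2
q = 8*0.3*1*0.6/22^2
q = 1.4400 / 484

0.0030 m/d


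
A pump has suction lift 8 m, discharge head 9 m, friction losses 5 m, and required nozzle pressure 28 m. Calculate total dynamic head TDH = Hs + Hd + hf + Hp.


TDH = Hs + Hd + hf + Hp = 8 + 9 + 5 + 28 = 50

50 m


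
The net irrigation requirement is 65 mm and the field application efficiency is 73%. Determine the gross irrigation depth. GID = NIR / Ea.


Ea = 73% = 0.73
GID = NIR / Ea = 65 / 0.73 = 89.0411 mm

89.0411 mm


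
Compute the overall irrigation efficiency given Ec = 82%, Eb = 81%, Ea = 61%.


Ec = 0.82, Eb = 0.81, Ea = 0.61
E = 0.82 * 0.81 * 0.61 * 100 = 40.5162%

40.5162 %


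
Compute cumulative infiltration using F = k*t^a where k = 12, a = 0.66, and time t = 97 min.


F = k * t^a = 12 * 97^0.66
F = 12 * 20.477142

245.7257 mm


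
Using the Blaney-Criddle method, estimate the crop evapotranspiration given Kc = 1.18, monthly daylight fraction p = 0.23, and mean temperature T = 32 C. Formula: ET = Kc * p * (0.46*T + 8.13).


ET = Kc * p * (0.46*T + 8.13)
ET = 1.18 * 0.23 * (0.46*32 + 8.13)
ET = 1.18 * 0.23 * 22.8500

6.2015 mm/day


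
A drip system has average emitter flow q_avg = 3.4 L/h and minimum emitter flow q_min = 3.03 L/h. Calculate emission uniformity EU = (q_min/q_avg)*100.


EU = (q_min/q_avg)*100 = (3.03/3.4)*100 = 89.1176%

89.1176 %


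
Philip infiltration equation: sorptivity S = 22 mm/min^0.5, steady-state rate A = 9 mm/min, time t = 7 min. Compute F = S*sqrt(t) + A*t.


F = S*sqrt(t) + A*t
F = 22*sqrt(7) + 9*7
F = 22*2.645751 + 63

121.2065 mm


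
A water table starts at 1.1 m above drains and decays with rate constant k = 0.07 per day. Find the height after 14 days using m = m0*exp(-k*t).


m = m0 * exp(-k*t)
m = 1.1 * exp(-0.07 * 14)
m = 1.1 * exp(-0.9800)

0.4128 m


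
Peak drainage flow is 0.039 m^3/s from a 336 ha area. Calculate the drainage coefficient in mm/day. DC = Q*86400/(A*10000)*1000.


DC = Q * 86400 / (A * 10000) * 1000
DC = 0.039 * 86400 / (336 * 10000) * 1000
DC = 3369600.0000 / 3360000

1.0029 mm/day


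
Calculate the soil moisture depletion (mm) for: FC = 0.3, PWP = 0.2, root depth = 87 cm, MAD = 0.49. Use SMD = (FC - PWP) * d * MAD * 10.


SMD = (FC - PWP) * d * MAD * 10
SMD = (0.3 - 0.2) * 87 * 0.49 * 10
SMD = 0.1000 * 87 * 0.49 * 10

42.6300 mm


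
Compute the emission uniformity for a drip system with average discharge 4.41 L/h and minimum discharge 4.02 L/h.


EU = (q_min/q_avg)*100 = (4.02/4.41)*100 = 91.1565%

91.1565 %


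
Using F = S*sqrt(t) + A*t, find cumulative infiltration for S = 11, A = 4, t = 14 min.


F = S*sqrt(t) + A*t
F = 11*sqrt(14) + 4*14
F = 11*3.741657 + 56

97.1582 mm


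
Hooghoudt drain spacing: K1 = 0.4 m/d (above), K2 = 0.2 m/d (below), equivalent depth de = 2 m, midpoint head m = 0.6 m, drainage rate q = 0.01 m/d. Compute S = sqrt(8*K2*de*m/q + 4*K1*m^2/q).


S^2 = 8*K2*de*m/q + 4*K1*m^2/q
S^2 = 8*0.2*2*0.6/0.01 + 4*0.4*0.6^2/0.01
S = sqrt(249.6000)

15.7987 m


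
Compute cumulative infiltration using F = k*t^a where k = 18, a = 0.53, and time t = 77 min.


F = k * t^a = 18 * 77^0.53
F = 18 * 9.996318

179.9337 mm


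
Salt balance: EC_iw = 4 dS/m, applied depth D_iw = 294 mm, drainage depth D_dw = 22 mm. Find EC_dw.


EC_dw = EC_iw * D_iw / D_dw
EC_dw = 4 * 294 / 22
EC_dw = 1176 / 22

53.4545 dS/m


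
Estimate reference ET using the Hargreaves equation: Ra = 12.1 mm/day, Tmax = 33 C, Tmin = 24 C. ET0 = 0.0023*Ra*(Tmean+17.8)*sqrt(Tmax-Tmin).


Tmean = (Tmax + Tmin)/2 = (33 + 24)/2 = 28.5
ET0 = 0.0023 * 12.1 * (28.5 + 17.8) * sqrt(33 - 24)
ET0 = 0.0023 * 12.1 * 46.3 * 3.000000

3.8656 mm/day


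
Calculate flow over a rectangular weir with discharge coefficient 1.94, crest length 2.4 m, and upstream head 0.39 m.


Q = C * L * H^(3/2) = 1.94 * 2.4 * 0.39^1.5 = 1.94 * 2.4 * 0.243555

1.1340 m^3/s


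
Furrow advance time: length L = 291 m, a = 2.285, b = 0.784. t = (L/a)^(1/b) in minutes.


t = (L/a)^(1/b)
t = (291/2.285)^(1/0.784)
t = 127.352298^(1/0.784)

484.1251 min


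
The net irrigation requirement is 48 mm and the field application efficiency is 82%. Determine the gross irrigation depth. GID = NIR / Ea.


Ea = 82% = 0.82
GID = NIR / Ea = 48 / 0.82 = 58.5366 mm

58.5366 mm


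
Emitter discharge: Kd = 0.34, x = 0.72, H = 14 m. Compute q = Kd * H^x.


q = Kd * H^x = 0.34 * 14^0.72 = 0.34 * 6.686705

2.2735 L/h


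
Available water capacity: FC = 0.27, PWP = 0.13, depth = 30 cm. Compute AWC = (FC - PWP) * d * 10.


AWC = (FC - PWP) * d * 10
AWC = (0.27 - 0.13) * 30 * 10
AWC = 0.1400 * 30 * 10

42.0000 mm


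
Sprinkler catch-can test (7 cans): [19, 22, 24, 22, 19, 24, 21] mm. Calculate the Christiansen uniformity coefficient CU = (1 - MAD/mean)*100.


mean = 21.571429 mm
MAD = 1.632653 mm
CU = (1 - 1.632653/21.571429)*100

92.4314 %


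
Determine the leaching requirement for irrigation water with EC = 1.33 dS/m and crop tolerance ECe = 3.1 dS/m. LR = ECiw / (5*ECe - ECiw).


LR = ECiw / (5*ECe - ECiw)
LR = 1.33 / (5*3.1 - 1.33)
LR = 1.33 / 14.1700

0.0939


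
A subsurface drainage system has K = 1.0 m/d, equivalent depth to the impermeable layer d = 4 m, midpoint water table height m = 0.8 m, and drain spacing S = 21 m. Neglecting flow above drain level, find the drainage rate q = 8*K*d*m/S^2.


q = 8*K*d*m/S^2
q = 8*1.0*4*0.8/21^2
q = 25.6000 / 441

0.0580 m/d


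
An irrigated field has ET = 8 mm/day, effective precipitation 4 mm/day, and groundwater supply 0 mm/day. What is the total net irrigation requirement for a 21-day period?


Daily deficit = ET - Pe - GW = 8 - 4 - 0 = 4 mm/day
NIR = 4 * 21 = 84 mm

84.0000 mm


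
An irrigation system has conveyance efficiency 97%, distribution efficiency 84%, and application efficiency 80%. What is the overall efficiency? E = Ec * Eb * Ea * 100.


Ec = 0.97, Eb = 0.84, Ea = 0.8
E = 0.97 * 0.84 * 0.8 * 100 = 65.1840%

65.1840 %


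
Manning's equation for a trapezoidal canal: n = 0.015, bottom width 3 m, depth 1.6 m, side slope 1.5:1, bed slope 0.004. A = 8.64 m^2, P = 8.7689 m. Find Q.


R = A/P = 8.64/8.7689 = 0.985300
Q = (1/0.015) * 8.64 * 0.985300^(2/3) * 0.004^0.5

36.0715 m^3/s


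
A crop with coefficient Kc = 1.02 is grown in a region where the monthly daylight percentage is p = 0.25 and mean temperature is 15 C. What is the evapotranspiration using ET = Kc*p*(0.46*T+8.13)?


ET = Kc * p * (0.46*T + 8.13)
ET = 1.02 * 0.25 * (0.46*15 + 8.13)
ET = 1.02 * 0.25 * 15.0300

3.8327 mm/day


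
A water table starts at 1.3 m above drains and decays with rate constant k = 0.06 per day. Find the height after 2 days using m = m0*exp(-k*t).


m = m0 * exp(-k*t)
m = 1.3 * exp(-0.06 * 2)
m = 1.3 * exp(-0.1200)

1.1530 m


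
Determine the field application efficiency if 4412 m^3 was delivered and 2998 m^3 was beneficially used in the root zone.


Ea = V_root / V_field * 100 = 2998 / 4412 * 100 = 67.9510%

67.9510 %


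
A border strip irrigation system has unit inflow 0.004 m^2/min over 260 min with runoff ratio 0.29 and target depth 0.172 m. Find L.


L = q*t/((1+r)*Z)
L = 0.004*260/((1+0.29)*0.172)
L = 1.04/0.22188

4.6872 m


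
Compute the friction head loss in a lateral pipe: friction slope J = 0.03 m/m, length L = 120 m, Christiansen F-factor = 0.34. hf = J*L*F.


hf = J * L * F = 0.03 * 120 * 0.34 = 1.2240 m

1.2240 m


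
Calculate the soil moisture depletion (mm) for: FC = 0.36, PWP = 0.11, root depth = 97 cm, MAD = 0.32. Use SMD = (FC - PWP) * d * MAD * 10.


SMD = (FC - PWP) * d * MAD * 10
SMD = (0.36 - 0.11) * 97 * 0.32 * 10
SMD = 0.2500 * 97 * 0.32 * 10

77.6000 mm


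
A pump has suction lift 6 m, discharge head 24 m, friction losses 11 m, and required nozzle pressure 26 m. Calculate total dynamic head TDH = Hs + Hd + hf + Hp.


TDH = Hs + Hd + hf + Hp = 6 + 24 + 11 + 26 = 67

67 m


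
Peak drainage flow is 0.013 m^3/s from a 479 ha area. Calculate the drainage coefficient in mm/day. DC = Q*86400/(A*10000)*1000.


DC = Q * 86400 / (A * 10000) * 1000
DC = 0.013 * 86400 / (479 * 10000) * 1000
DC = 1123200.0000 / 4790000

0.2345 mm/day


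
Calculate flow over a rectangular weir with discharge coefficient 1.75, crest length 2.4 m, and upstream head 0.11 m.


Q = C * L * H^(3/2) = 1.75 * 2.4 * 0.11^1.5 = 1.75 * 2.4 * 0.036483

0.1532 m^3/s


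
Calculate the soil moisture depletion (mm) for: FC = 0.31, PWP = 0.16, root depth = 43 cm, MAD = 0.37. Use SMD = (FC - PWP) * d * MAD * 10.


SMD = (FC - PWP) * d * MAD * 10
SMD = (0.31 - 0.16) * 43 * 0.37 * 10
SMD = 0.1500 * 43 * 0.37 * 10

23.8650 mm


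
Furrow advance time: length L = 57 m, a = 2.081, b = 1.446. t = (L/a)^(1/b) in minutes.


t = (L/a)^(1/b)
t = (57/2.081)^(1/1.446)
t = 27.390678^(1/1.446)

9.8672 min


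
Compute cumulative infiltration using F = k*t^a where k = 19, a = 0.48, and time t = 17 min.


F = k * t^a = 19 * 17^0.48
F = 19 * 3.895969

74.0234 mm


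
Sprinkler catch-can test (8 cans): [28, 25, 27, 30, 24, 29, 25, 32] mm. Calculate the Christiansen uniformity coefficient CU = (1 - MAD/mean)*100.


mean = 27.500000 mm
MAD = 2.250000 mm
CU = (1 - 2.250000/27.500000)*100

91.8182 %


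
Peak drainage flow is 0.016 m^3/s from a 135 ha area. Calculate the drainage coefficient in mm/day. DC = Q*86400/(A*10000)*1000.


DC = Q * 86400 / (A * 10000) * 1000
DC = 0.016 * 86400 / (135 * 10000) * 1000
DC = 1382400.0000 / 1350000

1.0240 mm/day


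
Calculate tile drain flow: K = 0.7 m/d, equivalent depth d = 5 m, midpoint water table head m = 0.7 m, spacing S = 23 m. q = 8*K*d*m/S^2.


q = 8*K*d*m/S^2
q = 8*0.7*5*0.7/23^2
q = 19.6000 / 529

0.0371 m/d


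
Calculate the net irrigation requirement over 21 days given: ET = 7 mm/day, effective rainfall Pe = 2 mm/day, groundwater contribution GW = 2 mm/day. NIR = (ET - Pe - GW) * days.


Daily deficit = ET - Pe - GW = 7 - 2 - 2 = 3 mm/day
NIR = 3 * 21 = 63 mm

63.0000 mm


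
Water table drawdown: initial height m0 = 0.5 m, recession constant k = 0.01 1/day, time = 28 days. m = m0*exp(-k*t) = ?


m = m0 * exp(-k*t)
m = 0.5 * exp(-0.01 * 28)
m = 0.5 * exp(-0.2800)

0.3779 m


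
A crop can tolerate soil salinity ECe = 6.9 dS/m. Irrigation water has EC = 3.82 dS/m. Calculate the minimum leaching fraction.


LR = ECiw / (5*ECe - ECiw)
LR = 3.82 / (5*6.9 - 3.82)
LR = 3.82 / 30.6800

0.1245


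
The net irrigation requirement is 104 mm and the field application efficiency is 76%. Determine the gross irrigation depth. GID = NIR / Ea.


Ea = 76% = 0.76
GID = NIR / Ea = 104 / 0.76 = 136.8421 mm

136.8421 mm


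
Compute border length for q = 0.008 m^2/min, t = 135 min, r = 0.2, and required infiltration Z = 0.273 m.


L = q*t/((1+r)*Z)
L = 0.008*135/((1+0.2)*0.273)
L = 1.08/0.3276

3.2967 m


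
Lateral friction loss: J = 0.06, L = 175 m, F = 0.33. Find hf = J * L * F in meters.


hf = J * L * F = 0.06 * 175 * 0.33 = 3.4650 m

3.4650 m


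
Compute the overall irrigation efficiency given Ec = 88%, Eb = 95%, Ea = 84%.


Ec = 0.88, Eb = 0.95, Ea = 0.84
E = 0.88 * 0.95 * 0.84 * 100 = 70.2240%

70.2240 %


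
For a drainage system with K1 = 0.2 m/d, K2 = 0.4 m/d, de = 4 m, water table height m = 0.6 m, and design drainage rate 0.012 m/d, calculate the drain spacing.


S^2 = 8*K2*de*m/q + 4*K1*m^2/q
S^2 = 8*0.4*4*0.6/0.012 + 4*0.2*0.6^2/0.012
S = sqrt(664.0000)

25.7682 m


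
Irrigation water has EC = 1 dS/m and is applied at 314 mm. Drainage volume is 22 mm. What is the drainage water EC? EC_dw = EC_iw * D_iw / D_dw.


EC_dw = EC_iw * D_iw / D_dw
EC_dw = 1 * 314 / 22
EC_dw = 314 / 22

14.2727 dS/m


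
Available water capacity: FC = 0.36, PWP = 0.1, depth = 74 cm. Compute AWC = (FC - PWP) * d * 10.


AWC = (FC - PWP) * d * 10
AWC = (0.36 - 0.1) * 74 * 10
AWC = 0.2600 * 74 * 10

192.4000 mm


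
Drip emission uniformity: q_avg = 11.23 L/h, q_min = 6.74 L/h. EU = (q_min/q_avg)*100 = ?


EU = (q_min/q_avg)*100 = (6.74/11.23)*100 = 60.0178%

60.0178 %


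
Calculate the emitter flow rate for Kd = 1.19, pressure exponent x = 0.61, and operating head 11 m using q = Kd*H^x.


q = Kd * H^x = 1.19 * 11^0.61 = 1.19 * 4.317671

5.1380 L/h


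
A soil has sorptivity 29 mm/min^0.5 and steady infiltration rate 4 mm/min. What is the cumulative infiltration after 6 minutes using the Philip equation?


F = S*sqrt(t) + A*t
F = 29*sqrt(6) + 4*6
F = 29*2.449490 + 24

95.0352 mm


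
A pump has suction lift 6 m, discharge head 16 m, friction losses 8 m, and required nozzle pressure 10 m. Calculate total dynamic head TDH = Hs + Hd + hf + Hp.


TDH = Hs + Hd + hf + Hp = 6 + 16 + 8 + 10 = 40

40 m


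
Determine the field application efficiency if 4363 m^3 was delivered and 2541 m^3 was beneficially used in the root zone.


Ea = V_root / V_field * 100 = 2541 / 4363 * 100 = 58.2397%

58.2397 %


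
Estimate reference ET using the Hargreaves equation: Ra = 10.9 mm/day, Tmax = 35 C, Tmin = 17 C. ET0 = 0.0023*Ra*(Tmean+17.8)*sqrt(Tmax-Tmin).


Tmean = (Tmax + Tmin)/2 = (35 + 17)/2 = 26.0
ET0 = 0.0023 * 10.9 * (26.0 + 17.8) * sqrt(35 - 17)
ET0 = 0.0023 * 10.9 * 43.8 * 4.242641

4.6587 mm/day


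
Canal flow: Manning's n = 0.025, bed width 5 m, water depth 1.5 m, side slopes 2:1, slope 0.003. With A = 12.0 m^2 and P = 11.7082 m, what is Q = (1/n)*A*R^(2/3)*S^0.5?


R = A/P = 12.0/11.7082 = 1.024923
Q = (1/0.025) * 12.0 * 1.024923^(2/3) * 0.003^0.5

26.7257 m^3/s


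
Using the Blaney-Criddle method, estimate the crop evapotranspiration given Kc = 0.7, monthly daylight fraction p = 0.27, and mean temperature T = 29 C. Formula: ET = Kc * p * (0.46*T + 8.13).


ET = Kc * p * (0.46*T + 8.13)
ET = 0.7 * 0.27 * (0.46*29 + 8.13)
ET = 0.7 * 0.27 * 21.4700

4.0578 mm/day


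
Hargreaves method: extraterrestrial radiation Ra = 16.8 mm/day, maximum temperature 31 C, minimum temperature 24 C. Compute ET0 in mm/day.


Tmean = (Tmax + Tmin)/2 = (31 + 24)/2 = 27.5
ET0 = 0.0023 * 16.8 * (27.5 + 17.8) * sqrt(31 - 24)
ET0 = 0.0023 * 16.8 * 45.3 * 2.645751

4.6311 mm/day


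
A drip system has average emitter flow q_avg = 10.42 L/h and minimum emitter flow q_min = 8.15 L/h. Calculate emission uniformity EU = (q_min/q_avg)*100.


EU = (q_min/q_avg)*100 = (8.15/10.42)*100 = 78.2150%

78.2150 %


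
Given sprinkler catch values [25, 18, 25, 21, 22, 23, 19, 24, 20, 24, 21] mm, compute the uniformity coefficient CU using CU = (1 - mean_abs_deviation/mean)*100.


mean = 22.000000 mm
MAD = 2.000000 mm
CU = (1 - 2.000000/22.000000)*100

90.9091 %


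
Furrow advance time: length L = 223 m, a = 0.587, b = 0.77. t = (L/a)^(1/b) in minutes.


t = (L/a)^(1/b)
t = (223/0.587)^(1/0.77)
t = 379.897785^(1/0.77)

2239.8378 min


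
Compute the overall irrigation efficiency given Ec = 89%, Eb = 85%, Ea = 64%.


Ec = 0.89, Eb = 0.85, Ea = 0.64
E = 0.89 * 0.85 * 0.64 * 100 = 48.4160%

48.4160 %


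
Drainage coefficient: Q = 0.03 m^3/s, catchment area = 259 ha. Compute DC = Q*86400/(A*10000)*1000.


DC = Q * 86400 / (A * 10000) * 1000
DC = 0.03 * 86400 / (259 * 10000) * 1000
DC = 2592000.0000 / 2590000

1.0008 mm/day


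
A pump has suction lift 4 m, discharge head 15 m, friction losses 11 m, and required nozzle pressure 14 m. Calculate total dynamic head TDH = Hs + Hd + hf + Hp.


TDH = Hs + Hd + hf + Hp = 4 + 15 + 11 + 14 = 44

44 m


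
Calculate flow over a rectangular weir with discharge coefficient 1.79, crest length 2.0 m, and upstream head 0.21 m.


Q = C * L * H^(3/2) = 1.79 * 2.0 * 0.21^1.5 = 1.79 * 2.0 * 0.096234

0.3445 m^3/s


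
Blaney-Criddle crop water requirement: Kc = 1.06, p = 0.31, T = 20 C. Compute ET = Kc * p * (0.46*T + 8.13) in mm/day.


ET = Kc * p * (0.46*T + 8.13)
ET = 1.06 * 0.31 * (0.46*20 + 8.13)
ET = 1.06 * 0.31 * 17.3300

5.6946 mm/day


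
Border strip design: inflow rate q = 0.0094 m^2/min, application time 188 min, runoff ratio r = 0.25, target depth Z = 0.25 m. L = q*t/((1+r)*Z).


L = q*t/((1+r)*Z)
L = 0.0094*188/((1+0.25)*0.25)
L = 1.7672/0.3125

5.6550 m


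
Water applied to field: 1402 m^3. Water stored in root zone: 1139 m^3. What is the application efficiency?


Ea = V_root / V_field * 100 = 1139 / 1402 * 100 = 81.2411%

81.2411 %


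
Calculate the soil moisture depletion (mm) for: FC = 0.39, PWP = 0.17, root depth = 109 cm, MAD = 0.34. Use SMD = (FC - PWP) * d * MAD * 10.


SMD = (FC - PWP) * d * MAD * 10
SMD = (0.39 - 0.17) * 109 * 0.34 * 10
SMD = 0.2200 * 109 * 0.34 * 10

81.5320 mm


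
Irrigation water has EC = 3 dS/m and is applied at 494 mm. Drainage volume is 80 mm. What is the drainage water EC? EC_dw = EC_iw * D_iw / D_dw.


EC_dw = EC_iw * D_iw / D_dw
EC_dw = 3 * 494 / 80
EC_dw = 1482 / 80

18.5250 dS/m


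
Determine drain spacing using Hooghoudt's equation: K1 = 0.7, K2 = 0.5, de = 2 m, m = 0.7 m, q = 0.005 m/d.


S^2 = 8*K2*de*m/q + 4*K1*m^2/q
S^2 = 8*0.5*2*0.7/0.005 + 4*0.7*0.7^2/0.005
S = sqrt(1394.4000)

37.3417 m


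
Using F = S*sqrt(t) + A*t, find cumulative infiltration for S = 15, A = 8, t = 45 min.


F = S*sqrt(t) + A*t
F = 15*sqrt(45) + 8*45
F = 15*6.708204 + 360

460.6231 mm


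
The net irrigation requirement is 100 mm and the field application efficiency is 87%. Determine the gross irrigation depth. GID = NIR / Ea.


Ea = 87% = 0.87
GID = NIR / Ea = 100 / 0.87 = 114.9425 mm

114.9425 mm


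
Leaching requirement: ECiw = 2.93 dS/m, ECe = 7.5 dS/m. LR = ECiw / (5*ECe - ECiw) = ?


LR = ECiw / (5*ECe - ECiw)
LR = 2.93 / (5*7.5 - 2.93)
LR = 2.93 / 34.5700

0.0848


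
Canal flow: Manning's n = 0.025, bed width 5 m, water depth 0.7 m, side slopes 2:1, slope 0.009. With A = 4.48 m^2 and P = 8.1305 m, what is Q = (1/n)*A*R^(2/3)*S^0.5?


R = A/P = 4.48/8.1305 = 0.551012
Q = (1/0.025) * 4.48 * 0.551012^(2/3) * 0.009^0.5

11.4262 m^3/s


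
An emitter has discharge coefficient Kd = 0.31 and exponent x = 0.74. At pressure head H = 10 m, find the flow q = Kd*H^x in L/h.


q = Kd * H^x = 0.31 * 10^0.74 = 0.31 * 5.495409

1.7036 L/h


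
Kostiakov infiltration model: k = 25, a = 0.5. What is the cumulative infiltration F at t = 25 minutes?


F = k * t^a = 25 * 25^0.5
F = 25 * 5.000000

125.0000 mm


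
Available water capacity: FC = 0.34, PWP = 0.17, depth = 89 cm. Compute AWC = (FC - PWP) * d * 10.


AWC = (FC - PWP) * d * 10
AWC = (0.34 - 0.17) * 89 * 10
AWC = 0.1700 * 89 * 10

151.3000 mm


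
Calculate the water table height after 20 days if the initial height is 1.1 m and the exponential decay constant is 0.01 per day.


m = m0 * exp(-k*t)
m = 1.1 * exp(-0.01 * 20)
m = 1.1 * exp(-0.2000)

0.9006 m


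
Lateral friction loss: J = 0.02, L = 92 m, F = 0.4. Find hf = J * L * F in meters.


hf = J * L * F = 0.02 * 92 * 0.4 = 0.7360 m

0.7360 m


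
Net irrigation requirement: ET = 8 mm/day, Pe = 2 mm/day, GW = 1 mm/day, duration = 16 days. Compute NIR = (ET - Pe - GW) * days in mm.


Daily deficit = ET - Pe - GW = 8 - 2 - 1 = 5 mm/day
NIR = 5 * 16 = 80 mm

80.0000 mm


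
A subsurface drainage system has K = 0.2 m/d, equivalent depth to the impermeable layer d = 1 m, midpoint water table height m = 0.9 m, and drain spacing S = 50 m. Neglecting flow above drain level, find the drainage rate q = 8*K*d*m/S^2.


q = 8*K*d*m/S^2
q = 8*0.2*1*0.9/50^2
q = 1.4400 / 2500

5.7600e-04 m/d


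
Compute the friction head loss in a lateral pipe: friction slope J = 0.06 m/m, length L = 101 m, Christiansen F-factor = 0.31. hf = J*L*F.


hf = J * L * F = 0.06 * 101 * 0.31 = 1.8786 m

1.8786 m


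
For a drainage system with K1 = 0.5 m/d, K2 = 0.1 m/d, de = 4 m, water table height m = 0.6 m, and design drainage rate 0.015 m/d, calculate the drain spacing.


S^2 = 8*K2*de*m/q + 4*K1*m^2/q
S^2 = 8*0.1*4*0.6/0.015 + 4*0.5*0.6^2/0.015
S = sqrt(176.0000)

13.2665 m


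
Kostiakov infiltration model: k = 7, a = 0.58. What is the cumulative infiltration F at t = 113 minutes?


F = k * t^a = 7 * 113^0.58
F = 7 * 15.516205

108.6134 mm


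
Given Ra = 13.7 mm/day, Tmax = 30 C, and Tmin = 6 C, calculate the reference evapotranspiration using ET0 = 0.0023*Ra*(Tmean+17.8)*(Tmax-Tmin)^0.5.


Tmean = (Tmax + Tmin)/2 = (30 + 6)/2 = 18.0
ET0 = 0.0023 * 13.7 * (18.0 + 17.8) * sqrt(30 - 6)
ET0 = 0.0023 * 13.7 * 35.8 * 4.898979

5.5263 mm/day


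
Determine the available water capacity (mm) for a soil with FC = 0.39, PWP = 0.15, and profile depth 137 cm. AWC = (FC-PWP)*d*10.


AWC = (FC - PWP) * d * 10
AWC = (0.39 - 0.15) * 137 * 10
AWC = 0.2400 * 137 * 10

328.8000 mm


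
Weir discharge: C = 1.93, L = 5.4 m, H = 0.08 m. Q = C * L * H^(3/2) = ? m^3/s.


Q = C * L * H^(3/2) = 1.93 * 5.4 * 0.08^1.5 = 1.93 * 5.4 * 0.022627

0.2358 m^3/s


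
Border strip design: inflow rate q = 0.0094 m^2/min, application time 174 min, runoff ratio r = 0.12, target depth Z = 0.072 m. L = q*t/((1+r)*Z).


L = q*t/((1+r)*Z)
L = 0.0094*174/((1+0.12)*0.072)
L = 1.6356/0.08064

20.2827 m


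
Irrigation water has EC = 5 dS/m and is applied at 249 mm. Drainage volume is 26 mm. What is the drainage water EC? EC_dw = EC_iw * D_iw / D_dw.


EC_dw = EC_iw * D_iw / D_dw
EC_dw = 5 * 249 / 26
EC_dw = 1245 / 26

47.8846 dS/m


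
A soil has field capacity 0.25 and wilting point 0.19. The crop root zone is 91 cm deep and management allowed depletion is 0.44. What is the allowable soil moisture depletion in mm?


SMD = (FC - PWP) * d * MAD * 10
SMD = (0.25 - 0.19) * 91 * 0.44 * 10
SMD = 0.0600 * 91 * 0.44 * 10

24.0240 mm


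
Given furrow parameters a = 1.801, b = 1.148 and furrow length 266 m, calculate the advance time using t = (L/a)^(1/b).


t = (L/a)^(1/b)
t = (266/1.801)^(1/1.148)
t = 147.695725^(1/1.148)

77.5699 min


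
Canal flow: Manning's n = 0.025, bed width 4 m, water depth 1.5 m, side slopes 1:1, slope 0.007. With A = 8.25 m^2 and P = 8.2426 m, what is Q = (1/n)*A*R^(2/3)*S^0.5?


R = A/P = 8.25/8.2426 = 1.000898
Q = (1/0.025) * 8.25 * 1.000898^(2/3) * 0.007^0.5

27.6263 m^3/s


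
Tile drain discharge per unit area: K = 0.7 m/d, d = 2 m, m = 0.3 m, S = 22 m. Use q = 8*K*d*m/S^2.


q = 8*K*d*m/S^2
q = 8*0.7*2*0.3/22^2
q = 3.3600 / 484

0.0069 m/d


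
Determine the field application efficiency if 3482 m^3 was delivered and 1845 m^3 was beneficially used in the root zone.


Ea = V_root / V_field * 100 = 1845 / 3482 * 100 = 52.9868%

52.9868 %


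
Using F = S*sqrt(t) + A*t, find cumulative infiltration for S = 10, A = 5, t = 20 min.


F = S*sqrt(t) + A*t
F = 10*sqrt(20) + 5*20
F = 10*4.472136 + 100

144.7214 mm


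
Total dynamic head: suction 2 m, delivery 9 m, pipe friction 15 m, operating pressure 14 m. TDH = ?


TDH = Hs + Hd + hf + Hp = 2 + 9 + 15 + 14 = 40

40 m


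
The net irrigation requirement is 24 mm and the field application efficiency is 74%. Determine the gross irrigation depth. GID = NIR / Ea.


Ea = 74% = 0.74
GID = NIR / Ea = 24 / 0.74 = 32.4324 mm

32.4324 mm


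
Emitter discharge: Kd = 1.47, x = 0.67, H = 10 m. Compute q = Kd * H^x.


q = Kd * H^x = 1.47 * 10^0.67 = 1.47 * 4.677351

6.8757 L/h


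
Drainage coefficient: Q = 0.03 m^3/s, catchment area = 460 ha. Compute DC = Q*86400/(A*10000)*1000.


DC = Q * 86400 / (A * 10000) * 1000
DC = 0.03 * 86400 / (460 * 10000) * 1000
DC = 2592000.0000 / 4600000

0.5635 mm/day


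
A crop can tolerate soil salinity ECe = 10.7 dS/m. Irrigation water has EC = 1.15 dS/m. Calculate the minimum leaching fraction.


LR = ECiw / (5*ECe - ECiw)
LR = 1.15 / (5*10.7 - 1.15)
LR = 1.15 / 52.3500

0.0220


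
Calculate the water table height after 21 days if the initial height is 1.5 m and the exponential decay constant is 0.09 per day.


m = m0 * exp(-k*t)
m = 1.5 * exp(-0.09 * 21)
m = 1.5 * exp(-1.8900)

0.2266 m


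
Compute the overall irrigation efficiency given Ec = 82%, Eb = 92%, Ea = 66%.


Ec = 0.82, Eb = 0.92, Ea = 0.66
E = 0.82 * 0.92 * 0.66 * 100 = 49.7904%

49.7904 %


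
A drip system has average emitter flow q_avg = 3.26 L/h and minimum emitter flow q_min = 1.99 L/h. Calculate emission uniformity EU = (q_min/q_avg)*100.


EU = (q_min/q_avg)*100 = (1.99/3.26)*100 = 61.0429%

61.0429 %


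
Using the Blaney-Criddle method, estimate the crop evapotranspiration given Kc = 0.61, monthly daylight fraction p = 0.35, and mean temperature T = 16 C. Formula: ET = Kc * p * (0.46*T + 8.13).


ET = Kc * p * (0.46*T + 8.13)
ET = 0.61 * 0.35 * (0.46*16 + 8.13)
ET = 0.61 * 0.35 * 15.4900

3.3071 mm/day


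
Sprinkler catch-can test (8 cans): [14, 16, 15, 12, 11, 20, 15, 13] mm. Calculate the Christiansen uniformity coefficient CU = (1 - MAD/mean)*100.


mean = 14.500000 mm
MAD = 2.000000 mm
CU = (1 - 2.000000/14.500000)*100

86.2069 %


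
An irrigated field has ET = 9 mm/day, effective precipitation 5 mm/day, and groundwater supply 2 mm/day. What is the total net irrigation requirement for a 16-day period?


Daily deficit = ET - Pe - GW = 9 - 5 - 2 = 2 mm/day
NIR = 2 * 16 = 32 mm

32.0000 mm


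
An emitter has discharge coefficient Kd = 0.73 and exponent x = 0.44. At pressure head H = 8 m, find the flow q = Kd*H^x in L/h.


q = Kd * H^x = 0.73 * 8^0.44 = 0.73 * 2.496661

1.8226 L/h


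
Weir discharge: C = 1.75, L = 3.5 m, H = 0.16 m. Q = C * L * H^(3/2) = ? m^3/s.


Q = C * L * H^(3/2) = 1.75 * 3.5 * 0.16^1.5 = 1.75 * 3.5 * 0.064000

0.3920 m^3/s


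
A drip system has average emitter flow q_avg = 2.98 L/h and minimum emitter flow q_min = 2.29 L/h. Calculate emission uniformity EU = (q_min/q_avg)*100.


EU = (q_min/q_avg)*100 = (2.29/2.98)*100 = 76.8456%

76.8456 %


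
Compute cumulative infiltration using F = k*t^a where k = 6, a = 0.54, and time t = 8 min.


F = k * t^a = 6 * 8^0.54
F = 6 * 3.073750

18.4425 mm


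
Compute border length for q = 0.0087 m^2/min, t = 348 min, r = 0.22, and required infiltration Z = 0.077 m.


L = q*t/((1+r)*Z)
L = 0.0087*348/((1+0.22)*0.077)
L = 3.0276/0.09394

32.2291 m


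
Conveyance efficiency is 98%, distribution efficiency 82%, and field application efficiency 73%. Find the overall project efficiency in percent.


Ec = 0.98, Eb = 0.82, Ea = 0.73
E = 0.98 * 0.82 * 0.73 * 100 = 58.6628%

58.6628 %


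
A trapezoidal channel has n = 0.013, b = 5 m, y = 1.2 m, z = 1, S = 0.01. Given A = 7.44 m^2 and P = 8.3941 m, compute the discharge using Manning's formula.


R = A/P = 7.44/8.3941 = 0.886337
Q = (1/0.013) * 7.44 * 0.886337^(2/3) * 0.01^0.5

52.8075 m^3/s


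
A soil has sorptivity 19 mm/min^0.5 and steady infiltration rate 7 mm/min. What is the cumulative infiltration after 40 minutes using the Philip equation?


F = S*sqrt(t) + A*t
F = 19*sqrt(40) + 7*40
F = 19*6.324555 + 280

400.1665 mm


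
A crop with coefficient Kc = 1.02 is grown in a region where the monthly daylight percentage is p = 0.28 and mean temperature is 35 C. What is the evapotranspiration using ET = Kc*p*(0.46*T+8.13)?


ET = Kc * p * (0.46*T + 8.13)
ET = 1.02 * 0.28 * (0.46*35 + 8.13)
ET = 1.02 * 0.28 * 24.2300

6.9201 mm/day


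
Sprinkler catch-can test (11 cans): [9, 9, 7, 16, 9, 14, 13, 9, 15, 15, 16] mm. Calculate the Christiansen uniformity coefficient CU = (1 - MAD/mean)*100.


mean = 12.000000 mm
MAD = 3.090909 mm
CU = (1 - 3.090909/12.000000)*100

74.2424 %


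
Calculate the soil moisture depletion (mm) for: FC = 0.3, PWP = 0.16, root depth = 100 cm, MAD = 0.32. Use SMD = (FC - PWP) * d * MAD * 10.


SMD = (FC - PWP) * d * MAD * 10
SMD = (0.3 - 0.16) * 100 * 0.32 * 10
SMD = 0.1400 * 100 * 0.32 * 10

44.8000 mm


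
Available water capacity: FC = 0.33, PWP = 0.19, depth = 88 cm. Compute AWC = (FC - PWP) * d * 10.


AWC = (FC - PWP) * d * 10
AWC = (0.33 - 0.19) * 88 * 10
AWC = 0.1400 * 88 * 10

123.2000 mm


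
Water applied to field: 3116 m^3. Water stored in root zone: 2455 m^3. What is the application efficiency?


Ea = V_root / V_field * 100 = 2455 / 3116 * 100 = 78.7869%

78.7869 %


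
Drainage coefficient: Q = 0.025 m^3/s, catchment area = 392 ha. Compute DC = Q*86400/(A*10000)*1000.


DC = Q * 86400 / (A * 10000) * 1000
DC = 0.025 * 86400 / (392 * 10000) * 1000
DC = 2160000.0000 / 3920000

0.5510 mm/day


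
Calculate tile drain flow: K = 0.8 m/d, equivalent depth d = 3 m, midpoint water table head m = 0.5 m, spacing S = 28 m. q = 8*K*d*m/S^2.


q = 8*K*d*m/S^2
q = 8*0.8*3*0.5/28^2
q = 9.6000 / 784

0.0122 m/d


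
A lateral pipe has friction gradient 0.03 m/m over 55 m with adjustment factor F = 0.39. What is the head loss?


hf = J * L * F = 0.03 * 55 * 0.39 = 0.6435 m

0.6435 m


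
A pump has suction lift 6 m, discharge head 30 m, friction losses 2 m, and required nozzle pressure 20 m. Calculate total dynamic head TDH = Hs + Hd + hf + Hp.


TDH = Hs + Hd + hf + Hp = 6 + 30 + 2 + 20 = 58

58 m


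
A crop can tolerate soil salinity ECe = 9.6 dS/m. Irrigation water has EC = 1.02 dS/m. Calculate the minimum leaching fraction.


LR = ECiw / (5*ECe - ECiw)
LR = 1.02 / (5*9.6 - 1.02)
LR = 1.02 / 46.9800

0.0217


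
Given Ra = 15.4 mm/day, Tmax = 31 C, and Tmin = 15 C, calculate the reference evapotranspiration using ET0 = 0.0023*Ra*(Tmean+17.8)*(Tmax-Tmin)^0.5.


Tmean = (Tmax + Tmin)/2 = (31 + 15)/2 = 23.0
ET0 = 0.0023 * 15.4 * (23.0 + 17.8) * sqrt(31 - 15)
ET0 = 0.0023 * 15.4 * 40.8 * 4.000000

5.7805 mm/day


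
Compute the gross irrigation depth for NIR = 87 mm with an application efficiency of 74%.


Ea = 74% = 0.74
GID = NIR / Ea = 87 / 0.74 = 117.5676 mm

117.5676 mm


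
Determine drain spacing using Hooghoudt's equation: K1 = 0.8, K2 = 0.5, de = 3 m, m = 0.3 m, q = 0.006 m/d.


S^2 = 8*K2*de*m/q + 4*K1*m^2/q
S^2 = 8*0.5*3*0.3/0.006 + 4*0.8*0.3^2/0.006
S = sqrt(648.0000)

25.4558 m


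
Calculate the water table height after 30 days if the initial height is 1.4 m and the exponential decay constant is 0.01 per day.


m = m0 * exp(-k*t)
m = 1.4 * exp(-0.01 * 30)
m = 1.4 * exp(-0.3000)

1.0371 m


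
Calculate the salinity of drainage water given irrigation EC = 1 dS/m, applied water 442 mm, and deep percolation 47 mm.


EC_dw = EC_iw * D_iw / D_dw
EC_dw = 1 * 442 / 47
EC_dw = 442 / 47

9.4043 dS/m


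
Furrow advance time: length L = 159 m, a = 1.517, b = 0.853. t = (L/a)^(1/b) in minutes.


t = (L/a)^(1/b)
t = (159/1.517)^(1/0.853)
t = 104.812129^(1/0.853)

233.6657 min


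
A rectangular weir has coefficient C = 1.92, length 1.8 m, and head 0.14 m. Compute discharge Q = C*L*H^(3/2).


Q = C * L * H^(3/2) = 1.92 * 1.8 * 0.14^1.5 = 1.92 * 1.8 * 0.052383

0.1810 m^3/s


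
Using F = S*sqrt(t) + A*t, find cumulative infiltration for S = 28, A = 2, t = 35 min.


F = S*sqrt(t) + A*t
F = 28*sqrt(35) + 2*35
F = 28*5.916080 + 70

235.6502 mm


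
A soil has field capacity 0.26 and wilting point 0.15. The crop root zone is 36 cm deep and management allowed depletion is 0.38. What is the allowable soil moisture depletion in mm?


SMD = (FC - PWP) * d * MAD * 10
SMD = (0.26 - 0.15) * 36 * 0.38 * 10
SMD = 0.1100 * 36 * 0.38 * 10

15.0480 mm


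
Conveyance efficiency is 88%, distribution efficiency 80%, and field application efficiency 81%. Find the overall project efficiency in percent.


Ec = 0.88, Eb = 0.8, Ea = 0.81
E = 0.88 * 0.8 * 0.81 * 100 = 57.0240%

57.0240 %


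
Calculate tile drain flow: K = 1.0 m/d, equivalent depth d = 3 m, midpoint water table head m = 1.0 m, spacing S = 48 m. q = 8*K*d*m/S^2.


q = 8*K*d*m/S^2
q = 8*1.0*3*1.0/48^2
q = 24.0000 / 2304

0.0104 m/d


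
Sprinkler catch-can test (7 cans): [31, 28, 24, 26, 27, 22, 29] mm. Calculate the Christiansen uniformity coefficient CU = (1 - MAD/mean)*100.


mean = 26.714286 mm
MAD = 2.326531 mm
CU = (1 - 2.326531/26.714286)*100

91.2911 %


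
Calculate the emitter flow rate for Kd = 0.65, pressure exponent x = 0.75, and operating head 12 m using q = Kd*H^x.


q = Kd * H^x = 0.65 * 12^0.75 = 0.65 * 6.447420

4.1908 L/h


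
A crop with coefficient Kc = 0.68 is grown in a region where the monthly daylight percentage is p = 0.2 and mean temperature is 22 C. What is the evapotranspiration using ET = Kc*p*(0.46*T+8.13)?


ET = Kc * p * (0.46*T + 8.13)
ET = 0.68 * 0.2 * (0.46*22 + 8.13)
ET = 0.68 * 0.2 * 18.2500

2.4820 mm/day
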